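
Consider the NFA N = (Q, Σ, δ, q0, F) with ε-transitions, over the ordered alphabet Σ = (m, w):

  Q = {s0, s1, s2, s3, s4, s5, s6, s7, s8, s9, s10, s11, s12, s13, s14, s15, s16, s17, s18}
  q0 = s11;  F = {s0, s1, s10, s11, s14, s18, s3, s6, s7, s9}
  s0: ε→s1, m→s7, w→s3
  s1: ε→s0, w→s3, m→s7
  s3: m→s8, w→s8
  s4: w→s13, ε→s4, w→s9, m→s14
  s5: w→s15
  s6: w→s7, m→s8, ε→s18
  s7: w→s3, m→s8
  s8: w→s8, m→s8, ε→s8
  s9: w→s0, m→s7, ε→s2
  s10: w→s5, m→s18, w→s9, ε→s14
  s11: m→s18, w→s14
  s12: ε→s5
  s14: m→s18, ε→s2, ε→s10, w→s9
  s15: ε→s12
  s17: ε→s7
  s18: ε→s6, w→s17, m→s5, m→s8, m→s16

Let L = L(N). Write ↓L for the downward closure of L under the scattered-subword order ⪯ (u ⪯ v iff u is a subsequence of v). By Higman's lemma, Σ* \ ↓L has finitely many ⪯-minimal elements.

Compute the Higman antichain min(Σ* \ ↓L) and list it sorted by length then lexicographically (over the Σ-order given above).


|Q|=19, |F|=10, |δ|=42 (13 ε).
min D↑ (8 st, q0=0, F={3}): 0:m→1,w→2 1:m→3,w→4 2:m→1,w→5 3:m→3,w→3 4:m→3,w→6 5:m→4,w→7 6:m→3,w→3 7:m→4,w→6.
'mm': N↓-sim [17, 10, 5] end={s12,s15,s16,s5,s8} ∉↓L; 2/2 deletions ∈↓L.
'mwww': run [17, 10, 7, 5, 4] end={s12,s15,s5,s8} — reject; 4/4 deletions ∈↓L.
'wwmww': N↓-sim [17, 16, 11, 3, 2, 1] end={s8} rej; 5/5 del acc.
'wwwwm': N↓-sim [17, 16, 11, 8, 5, 1] end={s8} — reject; 5/5 deletions ∈↓L.
'wwwww': N↓-sim [17, 16, 11, 8, 5, 4] end={s12,s15,s5,s8} rej; 5/5 deletions ∈↓L.
5 words, ⪯-incomp.

Antichain: [mm, mwww, wwmww, wwwwm, wwwww].


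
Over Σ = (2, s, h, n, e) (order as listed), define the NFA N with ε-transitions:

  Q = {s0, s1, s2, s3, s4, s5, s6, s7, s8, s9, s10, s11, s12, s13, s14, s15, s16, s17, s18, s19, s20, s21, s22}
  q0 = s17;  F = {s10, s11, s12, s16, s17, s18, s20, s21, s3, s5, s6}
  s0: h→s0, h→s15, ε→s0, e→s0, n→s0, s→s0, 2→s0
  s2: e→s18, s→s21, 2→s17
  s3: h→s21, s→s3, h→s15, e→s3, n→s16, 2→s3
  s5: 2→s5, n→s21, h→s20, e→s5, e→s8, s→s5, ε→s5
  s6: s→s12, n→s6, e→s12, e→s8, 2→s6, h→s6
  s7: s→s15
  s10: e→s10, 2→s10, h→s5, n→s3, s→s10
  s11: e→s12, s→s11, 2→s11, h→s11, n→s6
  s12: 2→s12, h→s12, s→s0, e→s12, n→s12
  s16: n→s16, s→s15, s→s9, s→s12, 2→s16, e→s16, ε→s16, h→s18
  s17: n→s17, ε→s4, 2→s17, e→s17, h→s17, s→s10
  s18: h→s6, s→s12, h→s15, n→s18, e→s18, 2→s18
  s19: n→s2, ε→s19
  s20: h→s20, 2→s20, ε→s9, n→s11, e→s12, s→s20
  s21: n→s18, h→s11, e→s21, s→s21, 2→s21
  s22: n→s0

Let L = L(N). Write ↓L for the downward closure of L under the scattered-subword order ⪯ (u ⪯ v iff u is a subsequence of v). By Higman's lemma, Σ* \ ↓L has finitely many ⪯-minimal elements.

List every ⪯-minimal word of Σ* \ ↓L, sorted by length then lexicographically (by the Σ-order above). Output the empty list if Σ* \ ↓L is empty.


|Q|=23, |F|=11, |δ|=79 (6 ε).
min D↑ (12 st, q0=0, F={11}): 0:2→0,s→1,h→0,n→0,e→0 1:2→1,s→1,h→2,n→3,e→1 2:2→2,s→2,h→4,n→5,e→2 3:2→3,s→3,h→5,n→6,e→3 4:2→4,s→4,h→4,n→7,e→8 5:2→5,s→5,h→7,n→9,e→5 6:2→6,s→8,h→9,n→6,e→6 7:2→7,s→7,h→7,n→10,e→8 8:2→8,s→11,h→8,n→8,e→8 9:2→9,s→8,h→10,n→9,e→9 10:2→10,s→8,h→10,n→10,e→8 11:2→11,s→11,h→11,n→11,e→11.
'shhes': |S_i|=[16, 14, 11, 8, 4, 2] end={s0,s15} ∉↓L; 5/5 del acc.
'snnss': |S_i|=[16, 14, 11, 8, 4, 2] end={s0,s15} ∉↓L; 5/5 del acc.
2 obstructions.

min(Σ*\↓L) = [shhes, snnss].


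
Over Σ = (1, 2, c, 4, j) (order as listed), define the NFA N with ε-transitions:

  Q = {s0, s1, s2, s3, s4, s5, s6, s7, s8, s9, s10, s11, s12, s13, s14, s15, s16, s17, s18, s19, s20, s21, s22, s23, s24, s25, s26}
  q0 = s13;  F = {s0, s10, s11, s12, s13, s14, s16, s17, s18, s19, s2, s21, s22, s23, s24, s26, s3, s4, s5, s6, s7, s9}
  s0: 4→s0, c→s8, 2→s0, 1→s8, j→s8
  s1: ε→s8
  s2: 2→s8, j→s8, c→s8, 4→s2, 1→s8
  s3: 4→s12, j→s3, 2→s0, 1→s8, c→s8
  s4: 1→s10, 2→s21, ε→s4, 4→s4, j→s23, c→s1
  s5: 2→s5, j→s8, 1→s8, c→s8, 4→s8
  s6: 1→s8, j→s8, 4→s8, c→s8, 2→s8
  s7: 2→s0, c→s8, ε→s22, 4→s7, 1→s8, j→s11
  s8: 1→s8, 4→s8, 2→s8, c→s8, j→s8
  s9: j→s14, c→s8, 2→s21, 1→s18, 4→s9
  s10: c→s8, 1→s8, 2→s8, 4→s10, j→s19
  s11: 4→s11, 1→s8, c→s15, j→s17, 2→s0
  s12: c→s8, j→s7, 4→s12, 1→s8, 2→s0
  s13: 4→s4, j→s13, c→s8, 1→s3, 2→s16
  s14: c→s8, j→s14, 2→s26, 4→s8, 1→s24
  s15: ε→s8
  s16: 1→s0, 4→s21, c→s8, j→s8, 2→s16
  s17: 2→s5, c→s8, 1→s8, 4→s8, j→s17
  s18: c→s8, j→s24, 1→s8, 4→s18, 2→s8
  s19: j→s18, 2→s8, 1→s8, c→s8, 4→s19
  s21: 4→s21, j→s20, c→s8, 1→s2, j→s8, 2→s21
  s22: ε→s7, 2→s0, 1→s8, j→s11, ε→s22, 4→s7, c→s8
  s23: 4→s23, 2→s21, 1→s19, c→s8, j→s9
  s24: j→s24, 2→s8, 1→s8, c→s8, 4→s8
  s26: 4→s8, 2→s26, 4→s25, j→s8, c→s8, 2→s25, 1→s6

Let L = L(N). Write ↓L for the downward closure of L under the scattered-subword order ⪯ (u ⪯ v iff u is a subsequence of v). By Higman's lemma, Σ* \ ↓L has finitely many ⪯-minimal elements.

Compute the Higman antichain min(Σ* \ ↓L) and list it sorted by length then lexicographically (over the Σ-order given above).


|Q|=27, |F|=22, |δ|=124 (6 ε).
min D↑ (22 st, q0=0, F={3}): 0:1→1,2→2,c→3,4→4,j→0 1:1→3,2→5,c→3,4→6,j→1 2:1→5,2→2,c→3,4→7,j→3 3:1→3,2→3,c→3,4→3,j→3 4:1→8,2→7,c→3,4→4,j→9 5:1→3,2→5,c→3,4→5,j→3 6:1→3,2→5,c→3,4→6,j→10 7:1→11,2→7,c→3,4→7,j→3 8:1→3,2→3,c→3,4→8,j→12 9:1→12,2→7,c→3,4→9,j→13 10:1→3,2→5,c→3,4→10,j→14 11:1→3,2→3,c→3,4→11,j→3 12:1→3,2→3,c→3,4→12,j→15 13:1→15,2→7,c→3,4→13,j→16 14:1→3,2→5,c→3,4→14,j→17 15:1→3,2→3,c→3,4→15,j→18 16:1→18,2→19,c→3,4→3,j→16 17:1→3,2→20,c→3,4→3,j→17 18:1→3,2→3,c→3,4→3,j→18 19:1→21,2→19,c→3,4→3,j→3 20:1→3,2→20,c→3,4→3,j→3 21:1→3,2→3,c→3,4→3,j→3.
'c': N↓-sim [27, 3] end={s1,s15,s8} ∉↓L; 1/1 del acc.
'11': run [27, 16, 1] end={s8} rej; 2/2 single-dels accept.
'2j': N↓-sim [27, 10, 2] end={s20,s8} — reject; 2/2 single-dels accept.
'412': run [27, 24, 7, 1] end={s8} rej; 3/3 single-dels accept.
'4jjj4': |S_i|=[27, 24, 20, 16, 9, 2] end={s25,s8} ∉↓L; 5/5 deletions ∈↓L.
5 minimals (antichain).

min(Σ*\↓L) = [c, 11, 2j, 412, 4jjj4].


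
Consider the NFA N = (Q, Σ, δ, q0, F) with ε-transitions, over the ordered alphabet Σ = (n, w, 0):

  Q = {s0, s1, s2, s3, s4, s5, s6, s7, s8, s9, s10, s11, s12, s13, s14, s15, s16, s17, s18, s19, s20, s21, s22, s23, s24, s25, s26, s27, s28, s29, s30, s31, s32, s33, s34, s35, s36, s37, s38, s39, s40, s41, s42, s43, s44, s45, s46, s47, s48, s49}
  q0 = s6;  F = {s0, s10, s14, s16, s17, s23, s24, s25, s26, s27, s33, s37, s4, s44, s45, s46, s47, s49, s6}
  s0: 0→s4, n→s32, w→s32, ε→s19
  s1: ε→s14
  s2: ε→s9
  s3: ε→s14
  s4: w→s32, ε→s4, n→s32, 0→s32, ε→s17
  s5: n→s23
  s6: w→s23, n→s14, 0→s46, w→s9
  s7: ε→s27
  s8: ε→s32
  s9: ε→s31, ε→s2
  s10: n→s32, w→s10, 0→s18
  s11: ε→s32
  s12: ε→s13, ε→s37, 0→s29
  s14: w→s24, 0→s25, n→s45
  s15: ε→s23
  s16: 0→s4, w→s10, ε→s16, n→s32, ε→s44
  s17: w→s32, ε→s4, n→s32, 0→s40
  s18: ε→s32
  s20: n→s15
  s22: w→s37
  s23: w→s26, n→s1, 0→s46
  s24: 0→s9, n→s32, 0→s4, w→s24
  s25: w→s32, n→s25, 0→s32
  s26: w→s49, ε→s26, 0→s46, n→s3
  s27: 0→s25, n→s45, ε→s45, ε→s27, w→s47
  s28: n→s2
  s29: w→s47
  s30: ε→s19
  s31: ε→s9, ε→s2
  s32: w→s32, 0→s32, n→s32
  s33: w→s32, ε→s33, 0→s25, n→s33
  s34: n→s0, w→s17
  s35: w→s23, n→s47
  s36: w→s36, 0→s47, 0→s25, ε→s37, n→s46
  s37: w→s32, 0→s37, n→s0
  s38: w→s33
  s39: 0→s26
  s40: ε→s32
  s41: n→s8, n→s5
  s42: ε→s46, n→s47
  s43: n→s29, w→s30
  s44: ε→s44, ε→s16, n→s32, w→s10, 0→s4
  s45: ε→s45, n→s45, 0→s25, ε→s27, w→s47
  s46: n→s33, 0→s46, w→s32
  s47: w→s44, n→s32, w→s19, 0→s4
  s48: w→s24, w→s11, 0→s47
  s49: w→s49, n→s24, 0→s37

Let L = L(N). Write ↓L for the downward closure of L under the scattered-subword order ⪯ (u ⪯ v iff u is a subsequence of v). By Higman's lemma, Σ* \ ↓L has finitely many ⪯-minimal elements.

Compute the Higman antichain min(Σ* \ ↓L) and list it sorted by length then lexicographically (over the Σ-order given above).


Antichain: [0w, nwn, n00, wwwnn, nnwww0].

|Q|=50, |F|=19, |δ|=119 (32 ε).
min D↑ (17 st, q0=0, F={9}): 0:n→1,w→2,0→3 1:n→4,w→5,0→6 2:n→1,w→7,0→3 3:n→8,w→9,0→3 4:n→4,w→10,0→6 5:n→9,w→5,0→11 6:n→6,w→9,0→9 7:n→1,w→12,0→3 8:n→8,w→9,0→6 9:n→9,w→9,0→9 10:n→9,w→13,0→11 11:n→9,w→9,0→9 12:n→5,w→12,0→14 13:n→9,w→15,0→11 14:n→16,w→9,0→14 15:n→9,w→15,0→9 16:n→9,w→9,0→11 [Hopcroft].
'0w': |S_i|=[28, 14, 1] end={s32} rej; 2/2 single-dels accept.
'nwn': |S_i|=[28, 22, 14, 1] end={s32} — reject; 3/3 single-dels accept.
'n00': run [28, 22, 9, 2] end={s32,s40} ∉↓L; 3/3 del acc.
'wwwnn': run [28, 27, 25, 17, 10, 1] end={s32} ∉↓L; 5/5 del acc.
'nnwww0': |S_i|=[28, 22, 14, 10, 9, 3, 2] end={s18,s32} ∉↓L; 6/6 single-dels accept.
5 words, ⪯-incomp.


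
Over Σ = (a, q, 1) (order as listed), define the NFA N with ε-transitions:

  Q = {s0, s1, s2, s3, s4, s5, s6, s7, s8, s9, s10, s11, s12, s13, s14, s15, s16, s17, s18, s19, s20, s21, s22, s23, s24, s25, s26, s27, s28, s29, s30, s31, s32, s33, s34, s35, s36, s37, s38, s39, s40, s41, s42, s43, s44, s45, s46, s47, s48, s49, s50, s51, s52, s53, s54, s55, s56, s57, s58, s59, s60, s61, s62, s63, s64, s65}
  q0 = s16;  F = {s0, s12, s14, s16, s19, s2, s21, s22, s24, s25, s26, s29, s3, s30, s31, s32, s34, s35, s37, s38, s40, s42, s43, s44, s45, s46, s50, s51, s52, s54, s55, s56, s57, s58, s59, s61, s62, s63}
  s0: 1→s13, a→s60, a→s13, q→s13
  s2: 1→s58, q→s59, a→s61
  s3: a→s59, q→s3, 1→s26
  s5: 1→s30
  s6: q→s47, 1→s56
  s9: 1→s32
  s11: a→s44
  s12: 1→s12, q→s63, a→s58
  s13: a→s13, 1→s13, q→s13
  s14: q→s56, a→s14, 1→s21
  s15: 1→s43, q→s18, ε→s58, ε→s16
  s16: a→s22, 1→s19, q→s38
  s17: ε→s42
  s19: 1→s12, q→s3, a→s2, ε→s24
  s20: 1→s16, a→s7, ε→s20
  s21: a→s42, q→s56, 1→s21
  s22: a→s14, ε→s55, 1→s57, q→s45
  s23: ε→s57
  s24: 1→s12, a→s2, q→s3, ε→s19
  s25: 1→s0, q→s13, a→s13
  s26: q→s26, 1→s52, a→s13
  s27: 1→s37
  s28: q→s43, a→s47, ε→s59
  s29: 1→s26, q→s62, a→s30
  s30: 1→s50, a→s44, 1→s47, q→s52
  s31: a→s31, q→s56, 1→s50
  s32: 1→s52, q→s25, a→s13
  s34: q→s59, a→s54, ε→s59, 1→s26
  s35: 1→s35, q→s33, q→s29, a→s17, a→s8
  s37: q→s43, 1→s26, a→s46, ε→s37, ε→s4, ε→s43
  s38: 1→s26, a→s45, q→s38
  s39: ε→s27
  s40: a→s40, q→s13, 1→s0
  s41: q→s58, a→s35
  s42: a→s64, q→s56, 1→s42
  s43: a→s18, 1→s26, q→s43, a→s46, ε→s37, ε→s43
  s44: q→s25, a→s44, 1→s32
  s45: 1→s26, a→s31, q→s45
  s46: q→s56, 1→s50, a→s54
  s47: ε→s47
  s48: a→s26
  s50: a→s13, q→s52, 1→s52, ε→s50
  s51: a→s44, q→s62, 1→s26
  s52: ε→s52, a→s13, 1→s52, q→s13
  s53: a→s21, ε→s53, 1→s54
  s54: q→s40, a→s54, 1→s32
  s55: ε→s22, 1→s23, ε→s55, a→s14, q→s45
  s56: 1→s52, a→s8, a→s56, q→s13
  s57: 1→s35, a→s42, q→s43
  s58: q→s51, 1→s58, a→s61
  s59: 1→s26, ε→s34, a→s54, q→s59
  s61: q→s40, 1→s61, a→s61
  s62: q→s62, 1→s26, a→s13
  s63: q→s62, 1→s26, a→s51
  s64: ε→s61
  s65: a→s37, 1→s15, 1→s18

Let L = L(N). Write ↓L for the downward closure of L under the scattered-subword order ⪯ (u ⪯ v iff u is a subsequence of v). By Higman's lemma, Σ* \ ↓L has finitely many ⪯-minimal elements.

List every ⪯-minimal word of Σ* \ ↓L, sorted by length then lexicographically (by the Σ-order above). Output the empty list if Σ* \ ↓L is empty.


Antichain: [q1a, aaqq, q11q, 11qqa, 1aaq11].

|Q|=66, |F|=38, |δ|=167 (24 ε).
min D↑ (35 st, q0=0, F={17}): 0:a→1,q→2,1→3 1:a→4,q→5,1→6 2:a→5,q→2,1→7 3:a→8,q→9,1→10 4:a→4,q→11,1→12 5:a→13,q→5,1→7 6:a→14,q→15,1→16 7:a→17,q→7,1→18 8:a→19,q→20,1→21 9:a→20,q→9,1→7 10:a→21,q→22,1→10 11:a→11,q→17,1→18 12:a→14,q→11,1→12 13:a→13,q→11,1→23 14:a→19,q→11,1→14 15:a→24,q→15,1→7 16:a→14,q→25,1→16 17:a→17,q→17,1→17 18:a→17,q→17,1→18 19:a→19,q→26,1→19 20:a→27,q→20,1→7 21:a→19,q→28,1→21 22:a→28,q→29,1→7 23:a→17,q→18,1→18 24:a→27,q→11,1→23 25:a→30,q→29,1→7 26:a→26,q→17,1→31 27:a→27,q→26,1→32 28:a→33,q→29,1→7 29:a→17,q→29,1→7 30:a→33,q→18,1→23 31:a→17,q→17,1→17 32:a→17,q→34,1→18 33:a→33,q→34,1→32 34:a→17,q→17,1→31 [Hopcroft].
'q1a': N↓-sim [48, 31, 9, 2] end={s13,s60} ∉↓L; 3/3 deletions ∈↓L.
'aaqq': run [48, 41, 23, 8, 1] end={s13} rej; 4/4 del acc.
'q11q': run [48, 31, 9, 4, 1] end={s13} ∉↓L; 4/4 single-dels accept.
'11qqa': |S_i|=[48, 41, 27, 19, 7, 2] end={s13,s60} rej; 5/5 deletions ∈↓L.
'1aaq11': run [48, 41, 27, 13, 5, 3, 1] end={s13} ∉↓L; 6/6 deletions ∈↓L.
5 words, ⪯-incomp.


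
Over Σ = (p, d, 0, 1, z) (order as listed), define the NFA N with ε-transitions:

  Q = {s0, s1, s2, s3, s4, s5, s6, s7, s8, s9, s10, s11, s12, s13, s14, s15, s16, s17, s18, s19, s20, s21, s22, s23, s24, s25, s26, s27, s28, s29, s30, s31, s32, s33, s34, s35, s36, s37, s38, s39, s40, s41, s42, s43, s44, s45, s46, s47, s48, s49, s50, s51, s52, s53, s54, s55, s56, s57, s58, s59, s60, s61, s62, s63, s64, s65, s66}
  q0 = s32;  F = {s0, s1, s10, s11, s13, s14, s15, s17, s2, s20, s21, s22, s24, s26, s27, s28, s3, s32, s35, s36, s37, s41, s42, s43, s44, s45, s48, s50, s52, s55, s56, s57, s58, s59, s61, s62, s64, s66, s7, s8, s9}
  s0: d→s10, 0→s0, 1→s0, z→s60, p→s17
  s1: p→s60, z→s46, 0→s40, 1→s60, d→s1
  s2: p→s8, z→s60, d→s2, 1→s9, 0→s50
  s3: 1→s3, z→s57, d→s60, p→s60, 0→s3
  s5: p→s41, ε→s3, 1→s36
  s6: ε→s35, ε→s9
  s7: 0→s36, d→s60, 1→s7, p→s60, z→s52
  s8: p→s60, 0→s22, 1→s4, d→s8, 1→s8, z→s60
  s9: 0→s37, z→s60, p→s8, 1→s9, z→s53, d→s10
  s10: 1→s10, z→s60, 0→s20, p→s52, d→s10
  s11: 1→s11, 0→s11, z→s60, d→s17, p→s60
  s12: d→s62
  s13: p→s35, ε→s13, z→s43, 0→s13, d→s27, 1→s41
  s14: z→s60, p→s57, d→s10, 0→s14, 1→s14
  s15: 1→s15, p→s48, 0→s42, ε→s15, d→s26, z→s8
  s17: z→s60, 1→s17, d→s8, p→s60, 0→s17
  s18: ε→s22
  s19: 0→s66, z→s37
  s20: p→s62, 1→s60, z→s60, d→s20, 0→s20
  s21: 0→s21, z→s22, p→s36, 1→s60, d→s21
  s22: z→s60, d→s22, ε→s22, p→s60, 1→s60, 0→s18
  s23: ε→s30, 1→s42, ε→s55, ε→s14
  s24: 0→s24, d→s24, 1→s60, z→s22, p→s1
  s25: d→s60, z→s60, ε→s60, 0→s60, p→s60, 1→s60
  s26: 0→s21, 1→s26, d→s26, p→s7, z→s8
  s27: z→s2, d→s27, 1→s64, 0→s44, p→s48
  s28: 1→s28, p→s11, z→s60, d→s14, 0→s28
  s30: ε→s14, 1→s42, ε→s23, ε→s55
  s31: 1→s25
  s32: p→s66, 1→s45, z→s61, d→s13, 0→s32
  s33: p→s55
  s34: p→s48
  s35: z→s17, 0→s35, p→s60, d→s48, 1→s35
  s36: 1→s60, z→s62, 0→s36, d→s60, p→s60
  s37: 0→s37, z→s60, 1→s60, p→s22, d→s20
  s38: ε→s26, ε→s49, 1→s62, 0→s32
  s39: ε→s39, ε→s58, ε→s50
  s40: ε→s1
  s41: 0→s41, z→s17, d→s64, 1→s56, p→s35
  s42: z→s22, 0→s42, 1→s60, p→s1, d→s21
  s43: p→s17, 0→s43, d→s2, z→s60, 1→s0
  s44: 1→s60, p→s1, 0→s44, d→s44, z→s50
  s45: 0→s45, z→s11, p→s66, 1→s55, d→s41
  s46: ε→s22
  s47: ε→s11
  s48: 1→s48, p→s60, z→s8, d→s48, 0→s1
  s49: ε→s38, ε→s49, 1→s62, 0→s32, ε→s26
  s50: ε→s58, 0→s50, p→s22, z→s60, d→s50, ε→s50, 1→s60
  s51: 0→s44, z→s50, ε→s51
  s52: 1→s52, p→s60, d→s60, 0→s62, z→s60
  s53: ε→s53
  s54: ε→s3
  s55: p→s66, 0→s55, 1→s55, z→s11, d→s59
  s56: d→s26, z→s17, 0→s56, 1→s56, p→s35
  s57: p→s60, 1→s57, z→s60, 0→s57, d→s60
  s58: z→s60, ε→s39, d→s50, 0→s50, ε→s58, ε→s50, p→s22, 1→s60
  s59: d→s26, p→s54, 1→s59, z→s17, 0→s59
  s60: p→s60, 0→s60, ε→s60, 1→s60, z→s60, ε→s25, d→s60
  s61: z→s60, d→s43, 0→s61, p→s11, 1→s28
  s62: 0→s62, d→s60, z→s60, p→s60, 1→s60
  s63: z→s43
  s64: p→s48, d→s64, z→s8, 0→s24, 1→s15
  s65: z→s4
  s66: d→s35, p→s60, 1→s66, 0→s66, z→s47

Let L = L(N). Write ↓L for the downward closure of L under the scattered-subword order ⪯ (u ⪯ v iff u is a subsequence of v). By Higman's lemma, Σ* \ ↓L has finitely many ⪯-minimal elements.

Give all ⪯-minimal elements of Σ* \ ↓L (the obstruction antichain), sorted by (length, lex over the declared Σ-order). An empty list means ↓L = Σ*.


|Q|=67, |F|=41, |δ|=270 (35 ε).
min D↑ (41 st, q0=0, F={5}): 0:p→1,d→2,0→0,1→3,z→4 1:p→5,d→6,0→1,1→1,z→7 2:p→6,d→8,0→2,1→9,z→10 3:p→1,d→9,0→3,1→11,z→7 4:p→7,d→10,0→4,1→12,z→5 5:p→5,d→5,0→5,1→5,z→5 6:p→5,d→13,0→6,1→6,z→14 7:p→5,d→14,0→7,1→7,z→5 8:p→13,d→8,0→15,1→16,z→17 9:p→6,d→16,0→9,1→18,z→14 10:p→14,d→17,0→10,1→19,z→5 11:p→1,d→20,0→11,1→11,z→7 12:p→7,d→21,0→12,1→12,z→5 13:p→5,d→13,0→22,1→13,z→23 14:p→5,d→23,0→14,1→14,z→5 15:p→22,d→15,0→15,1→5,z→24 16:p→13,d→16,0→25,1→26,z→23 17:p→23,d→17,0→24,1→27,z→5 18:p→6,d→28,0→18,1→18,z→14 19:p→14,d→29,0→19,1→19,z→5 20:p→30,d→28,0→20,1→20,z→14 21:p→31,d→29,0→21,1→21,z→5 22:p→5,d→22,0→22,1→5,z→32 23:p→5,d→23,0→32,1→23,z→5 24:p→32,d→24,0→24,1→5,z→5 25:p→22,d→25,0→25,1→5,z→32 26:p→13,d→28,0→33,1→26,z→23 27:p→23,d→29,0→34,1→27,z→5 28:p→35,d→28,0→36,1→28,z→23 29:p→37,d→29,0→38,1→29,z→5 30:p→5,d→5,0→30,1→30,z→31 31:p→5,d→5,0→31,1→31,z→5 32:p→5,d→32,0→32,1→5,z→5 33:p→22,d→36,0→33,1→5,z→32 34:p→32,d→38,0→34,1→5,z→5 35:p→5,d→5,0→39,1→35,z→37 36:p→39,d→36,0→36,1→5,z→32 37:p→5,d→5,0→40,1→37,z→5 38:p→40,d→38,0→38,1→5,z→5 39:p→5,d→5,0→39,1→5,z→40 40:p→5,d→5,0→40,1→5,z→5.
'pp': N↓-sim [51, 22, 2] end={s25,s60} rej; 2/2 single-dels accept.
'zz': run [51, 27, 3] end={s25,s53,s60} — reject; 2/2 deletions ∈↓L.
'1zp': |S_i|=[51, 41, 14, 2] end={s25,s60} rej; 3/3 deletions ∈↓L.
'dd01': |S_i|=[51, 43, 31, 18, 2] end={s25,s60} ∉↓L; 4/4 deletions ∈↓L.
'11dpd': run [51, 41, 37, 25, 9, 2] end={s25,s60} rej; 5/5 single-dels accept.
'z1dpd': |S_i|=[51, 27, 19, 13, 5, 2] end={s25,s60} — reject; 5/5 deletions ∈↓L.
6 obstructions.

min(Σ*\↓L) = [pp, zz, 1zp, dd01, 11dpd, z1dpd].


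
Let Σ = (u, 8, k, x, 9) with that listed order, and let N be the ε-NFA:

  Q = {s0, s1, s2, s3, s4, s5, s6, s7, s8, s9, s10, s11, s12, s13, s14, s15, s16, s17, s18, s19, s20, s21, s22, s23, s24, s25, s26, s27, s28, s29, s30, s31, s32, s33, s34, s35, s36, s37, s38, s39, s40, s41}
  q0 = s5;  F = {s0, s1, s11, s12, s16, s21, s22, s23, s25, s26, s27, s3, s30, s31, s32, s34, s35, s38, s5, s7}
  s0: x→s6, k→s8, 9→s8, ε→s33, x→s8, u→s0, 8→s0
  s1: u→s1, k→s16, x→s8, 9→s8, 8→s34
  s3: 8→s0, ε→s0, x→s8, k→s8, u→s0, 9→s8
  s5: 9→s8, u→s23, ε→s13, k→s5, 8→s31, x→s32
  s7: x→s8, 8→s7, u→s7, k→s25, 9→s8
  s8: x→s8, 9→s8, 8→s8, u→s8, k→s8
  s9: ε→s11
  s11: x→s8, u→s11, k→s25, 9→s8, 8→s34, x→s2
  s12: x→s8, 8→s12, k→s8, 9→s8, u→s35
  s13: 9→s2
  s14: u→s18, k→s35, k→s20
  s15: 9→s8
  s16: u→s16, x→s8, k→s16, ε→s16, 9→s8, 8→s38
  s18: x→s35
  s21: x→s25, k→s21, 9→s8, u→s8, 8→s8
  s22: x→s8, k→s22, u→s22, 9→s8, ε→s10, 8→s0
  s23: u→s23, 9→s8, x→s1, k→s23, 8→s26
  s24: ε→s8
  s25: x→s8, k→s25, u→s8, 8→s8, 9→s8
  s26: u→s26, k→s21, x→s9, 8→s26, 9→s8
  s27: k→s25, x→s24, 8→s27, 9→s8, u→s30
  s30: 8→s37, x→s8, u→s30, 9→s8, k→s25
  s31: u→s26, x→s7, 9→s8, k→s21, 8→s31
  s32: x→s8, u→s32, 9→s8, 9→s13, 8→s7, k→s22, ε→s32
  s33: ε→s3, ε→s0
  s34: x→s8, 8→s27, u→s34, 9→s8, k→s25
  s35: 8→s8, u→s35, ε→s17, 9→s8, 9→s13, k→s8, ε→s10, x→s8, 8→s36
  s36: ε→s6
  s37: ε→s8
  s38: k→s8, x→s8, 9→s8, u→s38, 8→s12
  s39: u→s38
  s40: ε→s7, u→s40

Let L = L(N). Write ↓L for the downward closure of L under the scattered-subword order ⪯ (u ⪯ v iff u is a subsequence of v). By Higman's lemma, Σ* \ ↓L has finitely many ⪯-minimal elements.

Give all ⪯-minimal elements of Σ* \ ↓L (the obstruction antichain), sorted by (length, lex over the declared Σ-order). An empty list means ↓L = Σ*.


Antichain: [9, xx, 8ku, 8k8, xk8k, ux88u8].

|Q|=42, |F|=20, |δ|=133 (15 ε).
min D↑ (20 st, q0=0, F={4}): 0:u→1,8→2,k→0,x→3,9→4 1:u→1,8→5,k→1,x→6,9→4 2:u→5,8→2,k→7,x→8,9→4 3:u→3,8→8,k→9,x→4,9→4 4:u→4,8→4,k→4,x→4,9→4 5:u→5,8→5,k→7,x→10,9→4 6:u→6,8→11,k→12,x→4,9→4 7:u→4,8→4,k→7,x→13,9→4 8:u→8,8→8,k→13,x→4,9→4 9:u→9,8→14,k→9,x→4,9→4 10:u→10,8→11,k→13,x→4,9→4 11:u→11,8→15,k→13,x→4,9→4 12:u→12,8→16,k→12,x→4,9→4 13:u→4,8→4,k→13,x→4,9→4 14:u→14,8→14,k→4,x→4,9→4 15:u→17,8→15,k→13,x→4,9→4 16:u→16,8→18,k→4,x→4,9→4 17:u→17,8→4,k→13,x→4,9→4 18:u→19,8→18,k→4,x→4,9→4 19:u→19,8→4,k→4,x→4,9→4 (ε-aug+det+¬).
'9': run [31, 3] end={s13,s2,s8} — reject; 1/1 deletions ∈↓L.
'xx': |S_i|=[31, 26, 4] end={s2,s24,s6,s8} — reject; 2/2 single-dels accept.
'8ku': |S_i|=[31, 25, 3, 1] end={s8} — reject; 3/3 deletions ∈↓L.
'8k8': N↓-sim [31, 25, 3, 1] end={s8} rej; 3/3 deletions ∈↓L.
'xk8k': |S_i|=[31, 26, 16, 13, 1] end={s8} — reject; 4/4 del acc.
'ux88u8': N↓-sim [31, 29, 20, 16, 14, 11, 4] end={s36,s37,s6,s8} ∉↓L; 6/6 single-dels accept.
6 minimals (antichain).


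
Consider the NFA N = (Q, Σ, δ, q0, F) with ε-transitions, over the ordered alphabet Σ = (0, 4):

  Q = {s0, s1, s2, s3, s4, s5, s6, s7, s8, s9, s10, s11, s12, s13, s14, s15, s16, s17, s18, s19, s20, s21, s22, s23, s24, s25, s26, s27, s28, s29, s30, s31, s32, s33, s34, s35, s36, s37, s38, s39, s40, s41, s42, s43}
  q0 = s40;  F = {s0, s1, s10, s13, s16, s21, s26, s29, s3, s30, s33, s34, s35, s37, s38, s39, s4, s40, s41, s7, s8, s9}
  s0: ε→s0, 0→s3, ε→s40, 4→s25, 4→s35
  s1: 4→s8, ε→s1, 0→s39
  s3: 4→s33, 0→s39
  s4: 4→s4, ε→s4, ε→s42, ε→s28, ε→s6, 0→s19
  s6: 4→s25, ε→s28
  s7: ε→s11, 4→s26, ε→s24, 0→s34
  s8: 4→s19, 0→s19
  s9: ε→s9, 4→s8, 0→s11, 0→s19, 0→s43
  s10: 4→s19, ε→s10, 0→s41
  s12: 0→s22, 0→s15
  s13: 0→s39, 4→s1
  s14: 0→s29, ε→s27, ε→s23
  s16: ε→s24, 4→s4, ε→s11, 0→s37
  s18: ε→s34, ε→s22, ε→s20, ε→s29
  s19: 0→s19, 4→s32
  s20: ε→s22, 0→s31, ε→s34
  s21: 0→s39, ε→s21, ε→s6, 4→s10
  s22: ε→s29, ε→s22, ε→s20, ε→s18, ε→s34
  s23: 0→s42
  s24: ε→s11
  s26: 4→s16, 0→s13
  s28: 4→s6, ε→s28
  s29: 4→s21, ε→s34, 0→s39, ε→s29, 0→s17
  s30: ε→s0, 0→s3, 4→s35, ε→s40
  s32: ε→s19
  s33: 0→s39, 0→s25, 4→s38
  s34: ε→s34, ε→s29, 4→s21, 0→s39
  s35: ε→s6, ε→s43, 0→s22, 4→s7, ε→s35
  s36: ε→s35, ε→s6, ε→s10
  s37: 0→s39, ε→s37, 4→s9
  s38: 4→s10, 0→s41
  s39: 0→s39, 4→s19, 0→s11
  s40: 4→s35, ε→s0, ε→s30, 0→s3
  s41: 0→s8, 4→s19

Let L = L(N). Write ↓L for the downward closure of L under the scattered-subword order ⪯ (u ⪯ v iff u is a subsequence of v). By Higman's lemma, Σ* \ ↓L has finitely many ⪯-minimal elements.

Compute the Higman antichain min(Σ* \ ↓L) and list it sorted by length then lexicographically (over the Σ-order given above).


|Q|=44, |F|=22, |δ|=106 (47 ε).
min D↑ (20 st, q0=0, F={7}): 0:0→1,4→2 1:0→3,4→4 2:0→5,4→6 3:0→3,4→7 4:0→3,4→8 5:0→3,4→9 6:0→5,4→10 7:0→7,4→7 8:0→11,4→12 9:0→3,4→12 10:0→13,4→14 11:0→15,4→7 12:0→11,4→7 13:0→3,4→16 14:0→17,4→18 15:0→7,4→7 16:0→3,4→15 17:0→3,4→19 18:0→7,4→18 19:0→7,4→15 [Hopcroft].
'004': |S_i|=[36, 26, 10, 2] end={s19,s32} ∉↓L; 3/3 single-dels accept.
'04444': |S_i|=[36, 26, 16, 9, 8, 5] end={s19,s25,s28,s32,s6} — reject; 5/5 single-dels accept.
'40444': run [36, 32, 23, 14, 8, 5] end={s19,s25,s28,s32,s6} — reject; 5/5 del acc.
'044000': |S_i|=[36, 26, 16, 9, 4, 3, 2] end={s19,s32} ∉↓L; 6/6 single-dels accept.
'444440': run [36, 32, 26, 21, 18, 11, 4] end={s11,s19,s32,s43} ∉↓L; 6/6 single-dels accept.
5 words, ⪯-incomp.

A = [004, 04444, 40444, 044000, 444440].


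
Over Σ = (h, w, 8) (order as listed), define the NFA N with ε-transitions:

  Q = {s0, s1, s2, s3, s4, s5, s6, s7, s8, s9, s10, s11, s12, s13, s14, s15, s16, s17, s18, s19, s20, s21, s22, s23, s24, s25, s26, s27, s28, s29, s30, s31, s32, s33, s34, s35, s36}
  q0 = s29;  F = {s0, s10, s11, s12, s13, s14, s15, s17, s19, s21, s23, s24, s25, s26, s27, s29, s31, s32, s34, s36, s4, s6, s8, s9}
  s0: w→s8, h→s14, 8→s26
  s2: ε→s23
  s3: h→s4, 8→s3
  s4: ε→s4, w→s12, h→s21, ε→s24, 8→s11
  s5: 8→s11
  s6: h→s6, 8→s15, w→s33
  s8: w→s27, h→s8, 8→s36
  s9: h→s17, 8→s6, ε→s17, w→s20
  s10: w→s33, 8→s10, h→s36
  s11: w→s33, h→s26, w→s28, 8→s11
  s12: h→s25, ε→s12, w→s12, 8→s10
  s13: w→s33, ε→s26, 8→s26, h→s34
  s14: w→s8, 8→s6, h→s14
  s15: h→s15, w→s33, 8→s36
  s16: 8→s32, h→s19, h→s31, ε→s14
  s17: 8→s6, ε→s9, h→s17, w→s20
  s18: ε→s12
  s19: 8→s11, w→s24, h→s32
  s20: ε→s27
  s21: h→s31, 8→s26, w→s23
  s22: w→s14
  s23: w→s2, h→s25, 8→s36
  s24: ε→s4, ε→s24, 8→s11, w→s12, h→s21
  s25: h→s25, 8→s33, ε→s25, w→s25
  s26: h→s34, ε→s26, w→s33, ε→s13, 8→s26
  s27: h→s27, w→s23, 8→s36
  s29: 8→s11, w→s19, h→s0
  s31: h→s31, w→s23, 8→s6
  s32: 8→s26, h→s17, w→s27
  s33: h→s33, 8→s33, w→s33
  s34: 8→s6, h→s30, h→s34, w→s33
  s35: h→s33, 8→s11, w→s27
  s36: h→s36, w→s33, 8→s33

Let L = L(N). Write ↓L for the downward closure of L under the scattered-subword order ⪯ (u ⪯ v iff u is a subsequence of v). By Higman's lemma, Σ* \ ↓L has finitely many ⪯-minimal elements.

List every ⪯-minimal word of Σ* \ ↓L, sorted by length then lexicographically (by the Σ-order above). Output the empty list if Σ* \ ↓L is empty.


|Q|=37, |F|=24, |δ|=102 (15 ε).
min D↑ (22 st, q0=0, F={9}): 0:h→1,w→2,8→3 1:h→4,w→5,8→6 2:h→7,w→8,8→3 3:h→6,w→9,8→3 4:h→4,w→5,8→10 5:h→5,w→11,8→12 6:h→13,w→9,8→6 7:h→14,w→11,8→6 8:h→15,w→16,8→3 9:h→9,w→9,8→9 10:h→10,w→9,8→17 11:h→11,w→18,8→12 12:h→12,w→9,8→9 13:h→13,w→9,8→10 14:h→14,w→11,8→10 15:h→19,w→18,8→6 16:h→20,w→16,8→21 17:h→17,w→9,8→12 18:h→20,w→18,8→12 19:h→19,w→18,8→10 20:h→20,w→20,8→9 21:h→12,w→9,8→21 (ε-aug+det+¬).
'8w': run [29, 11, 2] end={s28,s33} — reject; 2/2 deletions ∈↓L.
'hw88': N↓-sim [29, 21, 8, 2, 1] end={s33} ∉↓L; 4/4 single-dels accept.
'wwwh8': run [29, 26, 21, 8, 3, 1] end={s33} ∉↓L; 5/5 deletions ∈↓L.
'hh8888': N↓-sim [29, 21, 16, 4, 3, 2, 1] end={s33} ∉↓L; 6/6 del acc.
4 words, ⪯-incomp.

A = [8w, hw88, wwwh8, hh8888].


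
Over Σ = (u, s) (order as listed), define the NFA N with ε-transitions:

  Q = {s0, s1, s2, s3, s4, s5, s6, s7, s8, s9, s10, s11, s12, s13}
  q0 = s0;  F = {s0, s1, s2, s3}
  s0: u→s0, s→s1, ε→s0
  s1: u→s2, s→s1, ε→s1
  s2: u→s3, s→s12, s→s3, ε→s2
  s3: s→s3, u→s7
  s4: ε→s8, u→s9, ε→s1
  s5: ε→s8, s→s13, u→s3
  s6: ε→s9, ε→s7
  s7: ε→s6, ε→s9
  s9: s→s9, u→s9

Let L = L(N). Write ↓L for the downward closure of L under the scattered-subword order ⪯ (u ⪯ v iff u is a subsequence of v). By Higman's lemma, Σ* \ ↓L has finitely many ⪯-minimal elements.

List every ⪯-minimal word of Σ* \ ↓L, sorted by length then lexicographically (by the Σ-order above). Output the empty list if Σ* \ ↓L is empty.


|Q|=14, |F|=4, |δ|=24 (10 ε).
min D↑ (5 st, q0=0, F={4}): 0:u→0,s→1 1:u→2,s→1 2:u→3,s→3 3:u→4,s→3 4:u→4,s→4 (ε-aug+det+¬).
'suuu': |S_i|=[8, 7, 6, 4, 3] end={s6,s7,s9} — reject; 4/4 single-dels accept.
'susu': N↓-sim [8, 7, 6, 5, 3] end={s6,s7,s9} rej; 4/4 del acc.
2 minimals (antichain).

Antichain: [suuu, susu].


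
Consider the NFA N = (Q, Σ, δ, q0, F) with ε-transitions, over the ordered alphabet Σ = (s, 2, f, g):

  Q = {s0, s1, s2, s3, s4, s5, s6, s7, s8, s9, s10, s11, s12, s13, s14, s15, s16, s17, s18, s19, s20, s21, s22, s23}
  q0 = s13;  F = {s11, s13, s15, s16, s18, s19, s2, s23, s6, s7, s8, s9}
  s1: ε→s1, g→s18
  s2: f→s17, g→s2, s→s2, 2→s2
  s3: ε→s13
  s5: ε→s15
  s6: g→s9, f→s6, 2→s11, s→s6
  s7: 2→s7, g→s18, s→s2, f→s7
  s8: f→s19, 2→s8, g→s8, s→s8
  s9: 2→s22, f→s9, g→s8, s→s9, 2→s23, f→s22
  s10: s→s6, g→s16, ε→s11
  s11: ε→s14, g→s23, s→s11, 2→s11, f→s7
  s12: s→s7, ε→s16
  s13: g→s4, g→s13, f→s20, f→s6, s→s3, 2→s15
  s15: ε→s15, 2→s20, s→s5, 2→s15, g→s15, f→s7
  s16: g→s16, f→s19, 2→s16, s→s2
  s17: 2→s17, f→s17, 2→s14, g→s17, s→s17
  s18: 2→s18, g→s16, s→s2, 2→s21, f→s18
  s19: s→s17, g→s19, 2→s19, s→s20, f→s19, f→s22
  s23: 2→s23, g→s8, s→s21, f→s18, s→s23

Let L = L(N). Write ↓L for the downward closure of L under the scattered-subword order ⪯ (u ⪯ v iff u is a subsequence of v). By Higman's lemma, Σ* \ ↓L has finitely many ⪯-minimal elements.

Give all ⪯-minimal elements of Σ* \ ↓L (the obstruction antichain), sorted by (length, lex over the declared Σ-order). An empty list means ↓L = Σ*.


min(Σ*\↓L) = [2fsf, fggfs].

|Q|=24, |F|=12, |δ|=73 (7 ε).
min D↑ (13 st, q0=0, F={10}): 0:s→0,2→1,f→2,g→0 1:s→1,2→1,f→3,g→1 2:s→2,2→4,f→2,g→5 3:s→6,2→3,f→3,g→7 4:s→4,2→4,f→3,g→8 5:s→5,2→8,f→5,g→9 6:s→6,2→6,f→10,g→6 7:s→6,2→7,f→7,g→11 8:s→8,2→8,f→7,g→9 9:s→9,2→9,f→12,g→9 10:s→10,2→10,f→10,g→10 11:s→6,2→11,f→12,g→11 12:s→10,2→12,f→12,g→12.
'2fsf': run [20, 15, 10, 4, 2] end={s14,s17} — reject; 4/4 deletions ∈↓L.
'fggfs': run [20, 15, 12, 8, 5, 3] end={s14,s17,s20} rej; 5/5 del acc.
2 minimals (antichain).


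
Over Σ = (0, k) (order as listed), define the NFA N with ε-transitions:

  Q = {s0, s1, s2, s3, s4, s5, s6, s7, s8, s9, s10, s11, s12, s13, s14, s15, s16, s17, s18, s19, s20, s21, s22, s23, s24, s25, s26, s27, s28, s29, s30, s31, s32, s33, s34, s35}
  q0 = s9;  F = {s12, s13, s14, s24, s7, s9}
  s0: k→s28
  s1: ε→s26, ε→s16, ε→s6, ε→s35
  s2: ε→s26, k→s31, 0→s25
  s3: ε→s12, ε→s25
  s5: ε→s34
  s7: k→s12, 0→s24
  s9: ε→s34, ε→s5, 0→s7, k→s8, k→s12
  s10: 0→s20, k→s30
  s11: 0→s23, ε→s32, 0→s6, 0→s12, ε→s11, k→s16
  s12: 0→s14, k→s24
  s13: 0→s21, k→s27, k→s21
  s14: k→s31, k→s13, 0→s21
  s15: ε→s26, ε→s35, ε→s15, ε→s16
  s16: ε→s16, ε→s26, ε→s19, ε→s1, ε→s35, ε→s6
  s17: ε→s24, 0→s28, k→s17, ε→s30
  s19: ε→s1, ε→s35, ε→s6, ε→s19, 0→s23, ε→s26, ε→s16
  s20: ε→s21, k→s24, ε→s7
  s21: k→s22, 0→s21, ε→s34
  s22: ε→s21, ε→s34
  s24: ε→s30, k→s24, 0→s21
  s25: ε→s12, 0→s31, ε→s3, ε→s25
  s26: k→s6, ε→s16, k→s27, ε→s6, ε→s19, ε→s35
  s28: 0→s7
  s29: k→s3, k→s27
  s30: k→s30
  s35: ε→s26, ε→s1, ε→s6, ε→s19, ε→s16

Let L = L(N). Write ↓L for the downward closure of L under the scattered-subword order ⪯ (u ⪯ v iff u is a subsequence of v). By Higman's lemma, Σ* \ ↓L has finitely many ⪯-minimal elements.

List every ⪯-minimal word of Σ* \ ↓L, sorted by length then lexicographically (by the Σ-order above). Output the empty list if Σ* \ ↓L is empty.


|Q|=36, |F|=6, |δ|=85 (48 ε).
min D↑ (7 st, q0=0, F={5}): 0:0→1,k→2 1:0→3,k→2 2:0→4,k→3 3:0→5,k→3 4:0→5,k→6 5:0→5,k→5 6:0→5,k→5.
'000': run [14, 11, 9, 3] end={s21,s22,s34} rej; 3/3 del acc.
'k00': N↓-sim [14, 11, 7, 3] end={s21,s22,s34} ∉↓L; 3/3 deletions ∈↓L.
'kk0': run [14, 11, 8, 3] end={s21,s22,s34} ∉↓L; 3/3 single-dels accept.
'k0kk': run [14, 11, 7, 6, 4] end={s21,s22,s27,s34} rej; 4/4 deletions ∈↓L.
4 obstructions.

Antichain: [000, k00, kk0, k0kk].


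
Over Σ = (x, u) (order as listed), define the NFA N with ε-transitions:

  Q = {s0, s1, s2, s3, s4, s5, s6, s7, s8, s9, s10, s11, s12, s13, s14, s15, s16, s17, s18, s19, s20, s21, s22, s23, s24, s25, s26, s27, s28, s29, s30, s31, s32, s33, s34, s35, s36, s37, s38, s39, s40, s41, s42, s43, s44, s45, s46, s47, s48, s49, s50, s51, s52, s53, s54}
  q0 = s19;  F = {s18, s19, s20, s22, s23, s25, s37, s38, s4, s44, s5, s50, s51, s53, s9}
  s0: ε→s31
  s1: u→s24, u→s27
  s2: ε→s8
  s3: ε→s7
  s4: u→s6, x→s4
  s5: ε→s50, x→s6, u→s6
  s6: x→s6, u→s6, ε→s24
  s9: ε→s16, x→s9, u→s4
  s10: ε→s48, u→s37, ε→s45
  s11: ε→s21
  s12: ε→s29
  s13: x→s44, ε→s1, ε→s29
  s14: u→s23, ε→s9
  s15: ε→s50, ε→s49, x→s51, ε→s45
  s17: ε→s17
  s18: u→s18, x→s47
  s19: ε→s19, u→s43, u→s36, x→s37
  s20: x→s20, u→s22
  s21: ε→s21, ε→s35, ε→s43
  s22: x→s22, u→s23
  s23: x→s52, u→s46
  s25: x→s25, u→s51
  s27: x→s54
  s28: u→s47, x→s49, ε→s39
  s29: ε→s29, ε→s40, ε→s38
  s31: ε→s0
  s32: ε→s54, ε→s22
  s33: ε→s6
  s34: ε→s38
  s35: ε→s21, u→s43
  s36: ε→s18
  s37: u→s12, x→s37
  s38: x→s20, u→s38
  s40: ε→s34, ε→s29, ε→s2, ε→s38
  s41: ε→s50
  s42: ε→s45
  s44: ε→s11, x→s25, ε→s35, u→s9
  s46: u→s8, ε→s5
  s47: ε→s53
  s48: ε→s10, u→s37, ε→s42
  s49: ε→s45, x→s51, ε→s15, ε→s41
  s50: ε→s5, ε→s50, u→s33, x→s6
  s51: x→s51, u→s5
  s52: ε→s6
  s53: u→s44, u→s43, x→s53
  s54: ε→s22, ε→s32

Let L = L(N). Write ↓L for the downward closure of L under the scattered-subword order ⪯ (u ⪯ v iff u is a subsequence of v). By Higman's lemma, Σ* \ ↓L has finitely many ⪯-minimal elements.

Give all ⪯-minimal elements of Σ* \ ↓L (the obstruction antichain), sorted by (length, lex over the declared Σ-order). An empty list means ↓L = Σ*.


A = [xuxuux, uxuuuu].

|Q|=55, |F|=15, |δ|=99 (52 ε).
min D↑ (15 st, q0=0, F={13}): 0:x→1,u→2 1:x→1,u→3 2:x→4,u→2 3:x→5,u→3 4:x→4,u→6 5:x→5,u→7 6:x→8,u→9 7:x→7,u→10 8:x→8,u→11 9:x→9,u→12 10:x→13,u→14 11:x→11,u→14 12:x→12,u→13 13:x→13,u→13 14:x→13,u→13.
'xuxuux': run [33, 30, 27, 16, 12, 9, 3] end={s24,s52,s6} ∉↓L; 6/6 del acc.
'uxuuuu': |S_i|=[33, 31, 23, 20, 14, 8, 4] end={s24,s33,s6,s8} — reject; 6/6 del acc.
2 obstructions.


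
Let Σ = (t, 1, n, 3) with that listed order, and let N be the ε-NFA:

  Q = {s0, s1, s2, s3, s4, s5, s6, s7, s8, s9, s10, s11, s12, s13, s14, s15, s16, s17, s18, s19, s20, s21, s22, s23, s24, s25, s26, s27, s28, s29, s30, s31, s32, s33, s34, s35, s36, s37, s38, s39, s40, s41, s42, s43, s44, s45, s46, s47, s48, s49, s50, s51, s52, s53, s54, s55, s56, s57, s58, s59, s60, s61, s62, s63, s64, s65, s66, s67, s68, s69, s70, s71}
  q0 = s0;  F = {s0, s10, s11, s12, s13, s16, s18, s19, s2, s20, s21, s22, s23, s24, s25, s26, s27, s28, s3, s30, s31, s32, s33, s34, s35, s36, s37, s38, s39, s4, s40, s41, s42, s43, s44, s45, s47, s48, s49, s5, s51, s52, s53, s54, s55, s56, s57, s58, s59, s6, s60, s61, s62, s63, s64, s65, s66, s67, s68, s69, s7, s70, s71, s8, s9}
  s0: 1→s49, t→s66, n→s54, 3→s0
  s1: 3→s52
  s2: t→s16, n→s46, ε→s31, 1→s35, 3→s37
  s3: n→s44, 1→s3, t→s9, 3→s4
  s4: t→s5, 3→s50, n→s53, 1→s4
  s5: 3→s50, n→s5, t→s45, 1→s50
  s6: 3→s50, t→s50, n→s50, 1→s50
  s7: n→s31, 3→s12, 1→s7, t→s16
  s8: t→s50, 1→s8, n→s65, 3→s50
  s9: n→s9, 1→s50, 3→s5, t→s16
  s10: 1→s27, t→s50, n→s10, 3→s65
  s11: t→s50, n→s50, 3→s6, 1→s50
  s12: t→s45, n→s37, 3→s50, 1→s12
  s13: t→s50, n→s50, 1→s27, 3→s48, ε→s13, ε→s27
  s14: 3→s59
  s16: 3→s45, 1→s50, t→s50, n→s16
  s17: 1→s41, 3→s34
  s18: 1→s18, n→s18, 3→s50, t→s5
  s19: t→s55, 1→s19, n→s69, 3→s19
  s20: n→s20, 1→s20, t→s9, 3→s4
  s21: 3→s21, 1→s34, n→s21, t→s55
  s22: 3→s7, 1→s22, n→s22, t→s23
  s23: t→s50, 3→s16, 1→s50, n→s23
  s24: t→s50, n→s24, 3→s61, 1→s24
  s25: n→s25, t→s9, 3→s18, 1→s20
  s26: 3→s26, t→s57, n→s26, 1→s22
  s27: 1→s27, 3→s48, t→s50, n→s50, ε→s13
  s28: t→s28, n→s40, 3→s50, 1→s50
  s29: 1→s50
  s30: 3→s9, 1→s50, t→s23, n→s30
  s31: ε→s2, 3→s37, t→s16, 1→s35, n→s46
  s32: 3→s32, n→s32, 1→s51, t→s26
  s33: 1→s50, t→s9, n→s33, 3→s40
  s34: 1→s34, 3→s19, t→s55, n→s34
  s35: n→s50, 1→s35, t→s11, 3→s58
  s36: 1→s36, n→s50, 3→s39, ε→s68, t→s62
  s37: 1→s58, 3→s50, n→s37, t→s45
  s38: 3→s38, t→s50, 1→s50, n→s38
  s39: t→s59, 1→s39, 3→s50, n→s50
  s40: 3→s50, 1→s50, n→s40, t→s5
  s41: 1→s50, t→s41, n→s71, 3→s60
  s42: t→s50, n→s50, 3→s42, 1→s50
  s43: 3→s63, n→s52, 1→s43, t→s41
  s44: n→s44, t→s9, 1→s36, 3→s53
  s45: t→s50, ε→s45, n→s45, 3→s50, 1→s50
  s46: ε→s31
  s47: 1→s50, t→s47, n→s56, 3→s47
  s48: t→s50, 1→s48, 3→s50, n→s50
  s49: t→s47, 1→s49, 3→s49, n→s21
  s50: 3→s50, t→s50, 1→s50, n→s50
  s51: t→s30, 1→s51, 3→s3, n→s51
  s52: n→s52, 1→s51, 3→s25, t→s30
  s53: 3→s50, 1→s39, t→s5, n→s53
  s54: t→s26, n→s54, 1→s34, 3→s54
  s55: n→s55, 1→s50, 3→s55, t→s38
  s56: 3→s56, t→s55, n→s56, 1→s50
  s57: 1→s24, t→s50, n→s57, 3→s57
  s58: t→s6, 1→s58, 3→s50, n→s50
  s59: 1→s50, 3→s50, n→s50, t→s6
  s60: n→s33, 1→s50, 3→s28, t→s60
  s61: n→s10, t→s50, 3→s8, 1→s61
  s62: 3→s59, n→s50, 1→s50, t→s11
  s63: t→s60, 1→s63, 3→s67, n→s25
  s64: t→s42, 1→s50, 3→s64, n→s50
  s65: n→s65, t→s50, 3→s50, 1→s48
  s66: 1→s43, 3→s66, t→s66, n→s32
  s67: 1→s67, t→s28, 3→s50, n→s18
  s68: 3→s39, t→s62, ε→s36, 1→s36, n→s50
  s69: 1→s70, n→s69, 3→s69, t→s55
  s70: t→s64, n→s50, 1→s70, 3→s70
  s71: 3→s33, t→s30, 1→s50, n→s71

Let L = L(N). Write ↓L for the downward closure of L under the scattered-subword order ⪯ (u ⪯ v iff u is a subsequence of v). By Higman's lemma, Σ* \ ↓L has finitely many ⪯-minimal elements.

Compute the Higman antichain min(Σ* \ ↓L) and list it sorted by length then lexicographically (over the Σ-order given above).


Antichain: [1t1, nttt, t1333, n13n1n].

|Q|=72, |F|=65, |δ|=278 (9 ε).
min D↑ (63 st, q0=0, F={14}): 0:t→1,1→2,n→3,3→0 1:t→1,1→4,n→5,3→1 2:t→6,1→2,n→7,3→2 3:t→8,1→9,n→3,3→3 4:t→10,1→4,n→11,3→12 5:t→8,1→13,n→5,3→5 6:t→6,1→14,n→15,3→6 7:t→16,1→9,n→7,3→7 8:t→17,1→18,n→8,3→8 9:t→16,1→9,n→9,3→19 10:t→10,1→14,n→20,3→21 11:t→22,1→13,n→11,3→23 12:t→21,1→12,n→23,3→24 13:t→22,1→13,n→13,3→25 14:t→14,1→14,n→14,3→14 15:t→16,1→14,n→15,3→15 16:t→26,1→14,n→16,3→16 17:t→14,1→27,n→17,3→17 18:t→28,1→18,n→18,3→29 19:t→16,1→19,n→30,3→19 20:t→22,1→14,n→20,3→31 21:t→21,1→14,n→31,3→32 22:t→28,1→14,n→22,3→33 23:t→33,1→34,n→23,3→35 24:t→32,1→24,n→35,3→14 25:t→33,1→25,n→36,3→37 26:t→14,1→14,n→26,3→26 27:t→14,1→27,n→27,3→38 28:t→14,1→14,n→28,3→39 29:t→39,1→29,n→40,3→41 30:t→16,1→42,n→30,3→30 31:t→33,1→14,n→31,3→43 32:t→32,1→14,n→43,3→14 33:t→39,1→14,n→33,3→44 34:t→33,1→34,n→34,3→37 35:t→44,1→35,n→35,3→14 36:t→33,1→45,n→36,3→46 37:t→44,1→37,n→46,3→14 38:t→14,1→38,n→47,3→48 39:t→14,1→14,n→39,3→49 40:t→39,1→50,n→40,3→51 41:t→49,1→41,n→51,3→14 42:t→52,1→42,n→14,3→42 43:t→44,1→14,n→43,3→14 44:t→49,1→14,n→44,3→14 45:t→53,1→45,n→14,3→54 46:t→44,1→54,n→46,3→14 47:t→14,1→55,n→47,3→56 48:t→14,1→48,n→56,3→14 49:t→14,1→14,n→49,3→14 50:t→57,1→50,n→14,3→58 51:t→49,1→58,n→51,3→14 52:t→59,1→14,n→14,3→52 53:t→57,1→14,n→14,3→60 54:t→60,1→54,n→14,3→14 55:t→14,1→55,n→14,3→61 56:t→14,1→61,n→56,3→14 57:t→14,1→14,n→14,3→62 58:t→62,1→58,n→14,3→14 59:t→14,1→14,n→14,3→59 60:t→62,1→14,n→14,3→14 61:t→14,1→61,n→14,3→14 62:t→14,1→14,n→14,3→14 [Hopcroft].
'1t1': run [67, 61, 23, 1] end={s50} ∉↓L; 3/3 deletions ∈↓L.
'nttt': |S_i|=[67, 57, 34, 17, 1] end={s50} ∉↓L; 4/4 single-dels accept.
't1333': run [67, 59, 49, 40, 18, 1] end={s50} — reject; 5/5 del acc.
'n13n1n': run [67, 57, 46, 38, 31, 16, 1] end={s50} rej; 6/6 del acc.
4 minimals (antichain).
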